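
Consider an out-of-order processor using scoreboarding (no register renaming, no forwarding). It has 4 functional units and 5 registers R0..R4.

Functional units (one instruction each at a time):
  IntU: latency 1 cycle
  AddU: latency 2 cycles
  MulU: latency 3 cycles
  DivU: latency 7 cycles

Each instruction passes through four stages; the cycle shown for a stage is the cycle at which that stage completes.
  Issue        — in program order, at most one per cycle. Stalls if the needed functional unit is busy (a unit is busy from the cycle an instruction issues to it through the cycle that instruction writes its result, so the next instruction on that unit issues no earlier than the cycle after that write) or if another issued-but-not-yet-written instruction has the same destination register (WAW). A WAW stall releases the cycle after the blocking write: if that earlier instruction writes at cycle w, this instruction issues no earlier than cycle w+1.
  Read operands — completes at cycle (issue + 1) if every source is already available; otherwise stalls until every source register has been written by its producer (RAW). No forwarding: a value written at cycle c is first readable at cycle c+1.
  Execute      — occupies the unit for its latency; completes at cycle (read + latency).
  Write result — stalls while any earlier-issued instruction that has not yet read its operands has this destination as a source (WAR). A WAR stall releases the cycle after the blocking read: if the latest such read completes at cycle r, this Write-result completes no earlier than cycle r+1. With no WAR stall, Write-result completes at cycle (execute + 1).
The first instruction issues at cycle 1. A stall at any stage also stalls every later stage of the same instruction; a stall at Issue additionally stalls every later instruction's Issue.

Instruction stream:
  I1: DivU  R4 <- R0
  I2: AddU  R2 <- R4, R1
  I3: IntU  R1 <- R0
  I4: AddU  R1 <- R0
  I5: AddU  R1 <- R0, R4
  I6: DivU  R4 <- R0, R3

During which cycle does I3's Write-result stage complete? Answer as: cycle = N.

c1: I1 issues→DivU
c2: I1 reads · I2 issues→AddU
c3: I3 issues→IntU
c4: I3 reads
c5: I3 exec-done
c9: I1 exec-done
c10: I1 writes R4
c11: I2 reads
c12: I3 writes R1
c13: I2 exec-done
c14: I2 writes R2
c15: I4 issues→AddU
c16: I4 reads
c18: I4 exec-done
c19: I4 writes R1
c20: I5 issues→AddU
c21: I5 reads · I6 issues→DivU
c22: I6 reads
c23: I5 exec-done
c24: I5 writes R1
c29: I6 exec-done
c30: I6 writes R4

cycle = 12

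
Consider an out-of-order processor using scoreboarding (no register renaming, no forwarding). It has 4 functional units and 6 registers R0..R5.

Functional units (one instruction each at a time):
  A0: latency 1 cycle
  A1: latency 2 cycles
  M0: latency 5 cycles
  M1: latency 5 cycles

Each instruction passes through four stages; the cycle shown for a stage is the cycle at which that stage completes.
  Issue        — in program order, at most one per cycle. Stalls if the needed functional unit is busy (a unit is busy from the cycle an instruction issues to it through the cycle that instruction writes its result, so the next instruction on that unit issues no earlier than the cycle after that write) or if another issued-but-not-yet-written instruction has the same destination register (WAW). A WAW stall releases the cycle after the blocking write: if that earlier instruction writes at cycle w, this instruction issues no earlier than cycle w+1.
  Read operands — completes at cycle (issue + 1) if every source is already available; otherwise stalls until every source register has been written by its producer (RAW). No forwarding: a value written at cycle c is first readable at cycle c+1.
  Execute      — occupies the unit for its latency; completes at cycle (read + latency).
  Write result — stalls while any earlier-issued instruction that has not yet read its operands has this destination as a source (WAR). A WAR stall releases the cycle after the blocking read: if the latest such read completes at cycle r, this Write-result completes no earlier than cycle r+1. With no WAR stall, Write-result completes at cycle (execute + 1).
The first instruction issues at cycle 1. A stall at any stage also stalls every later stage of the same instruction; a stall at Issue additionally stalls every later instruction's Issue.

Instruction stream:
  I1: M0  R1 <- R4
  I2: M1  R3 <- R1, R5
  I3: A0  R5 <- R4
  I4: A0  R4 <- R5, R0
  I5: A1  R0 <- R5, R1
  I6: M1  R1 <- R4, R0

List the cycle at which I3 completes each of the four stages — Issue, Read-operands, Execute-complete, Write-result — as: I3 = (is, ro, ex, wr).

[I1] 1/2/7/8
[I2] 2/9/14/15  (RAW R1: wait I1 write@8)
[I3] 3/4/5/10  (WAR R5: wait I2 read@9)
[I4] 11/12/13/14  (struct: A0 busy until I3 writes@10)
[I5] 12/13/15/16
[I6] 16/17/22/23  (struct: M1 busy until I2 writes@15)

I3 = (3, 4, 5, 10)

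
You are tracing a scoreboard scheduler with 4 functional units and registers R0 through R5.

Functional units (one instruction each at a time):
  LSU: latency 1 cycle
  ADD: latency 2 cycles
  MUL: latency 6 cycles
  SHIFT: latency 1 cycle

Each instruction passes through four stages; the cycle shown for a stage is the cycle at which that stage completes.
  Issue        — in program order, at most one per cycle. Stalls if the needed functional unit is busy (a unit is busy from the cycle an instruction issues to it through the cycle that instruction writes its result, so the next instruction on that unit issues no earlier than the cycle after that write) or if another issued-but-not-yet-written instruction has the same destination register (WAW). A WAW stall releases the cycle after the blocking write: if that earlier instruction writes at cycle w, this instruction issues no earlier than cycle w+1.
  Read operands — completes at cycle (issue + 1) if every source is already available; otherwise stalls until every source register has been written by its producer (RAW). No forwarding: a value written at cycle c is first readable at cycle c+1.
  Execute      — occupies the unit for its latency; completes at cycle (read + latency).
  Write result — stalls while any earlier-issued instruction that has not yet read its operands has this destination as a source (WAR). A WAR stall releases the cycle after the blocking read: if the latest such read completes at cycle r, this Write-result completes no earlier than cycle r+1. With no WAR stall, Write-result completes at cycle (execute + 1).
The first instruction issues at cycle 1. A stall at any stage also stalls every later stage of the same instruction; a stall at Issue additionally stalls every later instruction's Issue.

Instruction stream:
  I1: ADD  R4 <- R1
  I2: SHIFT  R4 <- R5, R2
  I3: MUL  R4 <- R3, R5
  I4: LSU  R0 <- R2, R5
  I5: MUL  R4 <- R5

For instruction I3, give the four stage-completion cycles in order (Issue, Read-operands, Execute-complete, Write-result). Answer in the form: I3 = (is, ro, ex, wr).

cycle 1: I1 issues→ADD
cycle 2: I1 reads
cycle 4: I1 exec-done
cycle 5: I1 writes R4
cycle 6: I2 issues→SHIFT
cycle 7: I2 reads
cycle 8: I2 exec-done
cycle 9: I2 writes R4
cycle 10: I3 issues→MUL
cycle 11: I3 reads, I4 issues→LSU
cycle 12: I4 reads
cycle 13: I4 exec-done
cycle 14: I4 writes R0
cycle 17: I3 exec-done
cycle 18: I3 writes R4
cycle 19: I5 issues→MUL
cycle 20: I5 reads
cycle 26: I5 exec-done
cycle 27: I5 writes R4

I3 = (10, 11, 17, 18)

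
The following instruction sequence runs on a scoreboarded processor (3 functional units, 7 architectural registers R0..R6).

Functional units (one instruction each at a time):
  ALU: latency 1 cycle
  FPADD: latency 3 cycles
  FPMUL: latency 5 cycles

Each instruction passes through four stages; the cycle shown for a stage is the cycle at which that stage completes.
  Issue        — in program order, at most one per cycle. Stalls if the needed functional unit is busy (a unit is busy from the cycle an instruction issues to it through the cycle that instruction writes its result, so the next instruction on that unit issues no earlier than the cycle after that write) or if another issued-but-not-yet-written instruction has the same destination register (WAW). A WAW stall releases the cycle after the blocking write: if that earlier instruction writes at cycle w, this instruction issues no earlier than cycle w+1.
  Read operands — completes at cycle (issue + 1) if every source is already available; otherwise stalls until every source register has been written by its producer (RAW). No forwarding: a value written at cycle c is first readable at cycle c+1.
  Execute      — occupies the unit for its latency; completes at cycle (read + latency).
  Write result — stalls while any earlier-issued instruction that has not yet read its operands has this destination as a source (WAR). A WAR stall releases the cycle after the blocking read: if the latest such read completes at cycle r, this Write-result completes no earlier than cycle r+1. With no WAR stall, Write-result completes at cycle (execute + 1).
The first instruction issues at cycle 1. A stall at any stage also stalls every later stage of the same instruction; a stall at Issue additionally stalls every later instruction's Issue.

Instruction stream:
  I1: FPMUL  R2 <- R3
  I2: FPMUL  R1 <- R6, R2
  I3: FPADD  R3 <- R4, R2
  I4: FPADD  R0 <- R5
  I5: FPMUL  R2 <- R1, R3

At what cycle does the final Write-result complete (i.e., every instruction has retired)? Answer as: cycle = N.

cycle = 24

c1: I1 issues→FPMUL
c2: I1 reads
c7: I1 exec-done
c8: I1 writes R2
c9: I2 issues→FPMUL
c10: I2 reads | I3 issues→FPADD
c11: I3 reads
c14: I3 exec-done
c15: I2 exec-done | I3 writes R3
c16: I2 writes R1 | I4 issues→FPADD
c17: I4 reads | I5 issues→FPMUL
c18: I5 reads
c20: I4 exec-done
c21: I4 writes R0
c23: I5 exec-done
c24: I5 writes R2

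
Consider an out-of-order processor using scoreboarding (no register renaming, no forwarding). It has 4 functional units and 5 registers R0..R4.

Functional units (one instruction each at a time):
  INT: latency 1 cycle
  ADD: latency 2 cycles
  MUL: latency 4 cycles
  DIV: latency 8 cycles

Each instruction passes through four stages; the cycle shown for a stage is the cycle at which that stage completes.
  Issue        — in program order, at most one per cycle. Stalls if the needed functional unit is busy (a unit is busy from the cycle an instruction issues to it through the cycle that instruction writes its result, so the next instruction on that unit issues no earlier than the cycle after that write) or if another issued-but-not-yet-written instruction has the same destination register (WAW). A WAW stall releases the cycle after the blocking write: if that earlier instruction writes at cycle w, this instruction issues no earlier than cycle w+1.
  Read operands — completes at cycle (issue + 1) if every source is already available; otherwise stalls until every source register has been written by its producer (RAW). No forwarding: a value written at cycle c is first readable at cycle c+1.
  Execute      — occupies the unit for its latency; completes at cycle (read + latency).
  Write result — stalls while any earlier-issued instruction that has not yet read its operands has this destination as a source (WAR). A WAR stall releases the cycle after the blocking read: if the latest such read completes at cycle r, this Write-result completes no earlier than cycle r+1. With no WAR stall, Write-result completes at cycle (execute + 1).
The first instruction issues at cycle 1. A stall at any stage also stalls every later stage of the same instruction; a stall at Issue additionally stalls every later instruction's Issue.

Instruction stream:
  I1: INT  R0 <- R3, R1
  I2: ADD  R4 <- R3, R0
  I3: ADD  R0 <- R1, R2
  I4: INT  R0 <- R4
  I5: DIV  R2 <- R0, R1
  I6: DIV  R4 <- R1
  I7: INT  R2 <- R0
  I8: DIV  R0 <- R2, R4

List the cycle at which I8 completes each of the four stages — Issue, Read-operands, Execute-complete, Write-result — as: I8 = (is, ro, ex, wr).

[I1] 1/2/3/4
[I2] 2/5/7/8  (RAW R0: wait I1 write@4)
[I3] 9/10/12/13  (struct: ADD busy until I2 writes@8)
[I4] 14/15/16/17  (WAW R0: wait I3 write@13)
[I5] 15/18/26/27  (RAW R0: wait I4 write@17)
[I6] 28/29/37/38  (struct: DIV busy until I5 writes@27)
[I7] 29/30/31/32
[I8] 39/40/48/49  (struct: DIV busy until I6 writes@38)

I8 = (39, 40, 48, 49)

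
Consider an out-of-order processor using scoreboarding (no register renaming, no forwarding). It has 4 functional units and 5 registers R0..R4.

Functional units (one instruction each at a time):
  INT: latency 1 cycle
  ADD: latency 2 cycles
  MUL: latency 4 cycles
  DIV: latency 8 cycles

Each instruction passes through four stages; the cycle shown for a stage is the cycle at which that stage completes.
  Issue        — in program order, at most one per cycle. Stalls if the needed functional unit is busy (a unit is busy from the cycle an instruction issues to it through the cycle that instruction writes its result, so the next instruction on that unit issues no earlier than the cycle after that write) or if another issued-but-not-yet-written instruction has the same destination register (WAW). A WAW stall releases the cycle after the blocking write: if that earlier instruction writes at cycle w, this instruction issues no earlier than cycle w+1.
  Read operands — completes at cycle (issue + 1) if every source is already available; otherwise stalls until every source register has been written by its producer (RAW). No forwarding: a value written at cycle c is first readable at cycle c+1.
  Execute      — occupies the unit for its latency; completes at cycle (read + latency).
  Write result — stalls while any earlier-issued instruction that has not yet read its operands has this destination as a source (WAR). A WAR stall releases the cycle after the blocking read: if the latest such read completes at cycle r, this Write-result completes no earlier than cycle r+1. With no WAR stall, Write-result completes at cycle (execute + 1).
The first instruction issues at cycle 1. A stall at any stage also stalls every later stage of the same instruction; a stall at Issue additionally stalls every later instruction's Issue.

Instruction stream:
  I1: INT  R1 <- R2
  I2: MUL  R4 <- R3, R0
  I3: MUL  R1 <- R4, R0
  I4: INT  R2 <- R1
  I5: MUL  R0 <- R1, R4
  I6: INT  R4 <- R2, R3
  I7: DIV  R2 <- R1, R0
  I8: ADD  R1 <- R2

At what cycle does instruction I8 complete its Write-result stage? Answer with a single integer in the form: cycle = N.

c1: I1→INT
c2: I1 RO | I2→MUL
c3: I1 EX | I2 RO
c4: I1 WR R1
c7: I2 EX
c8: I2 WR R4
c9: I3→MUL
c10: I3 RO | I4→INT
c14: I3 EX
c15: I3 WR R1
c16: I4 RO | I5→MUL
c17: I4 EX | I5 RO
c18: I4 WR R2
c19: I6→INT
c20: I6 RO | I7→DIV
c21: I5 EX | I6 EX | I8→ADD
c22: I5 WR R0 | I6 WR R4
c23: I7 RO
c31: I7 EX
c32: I7 WR R2
c33: I8 RO
c35: I8 EX
c36: I8 WR R1

cycle = 36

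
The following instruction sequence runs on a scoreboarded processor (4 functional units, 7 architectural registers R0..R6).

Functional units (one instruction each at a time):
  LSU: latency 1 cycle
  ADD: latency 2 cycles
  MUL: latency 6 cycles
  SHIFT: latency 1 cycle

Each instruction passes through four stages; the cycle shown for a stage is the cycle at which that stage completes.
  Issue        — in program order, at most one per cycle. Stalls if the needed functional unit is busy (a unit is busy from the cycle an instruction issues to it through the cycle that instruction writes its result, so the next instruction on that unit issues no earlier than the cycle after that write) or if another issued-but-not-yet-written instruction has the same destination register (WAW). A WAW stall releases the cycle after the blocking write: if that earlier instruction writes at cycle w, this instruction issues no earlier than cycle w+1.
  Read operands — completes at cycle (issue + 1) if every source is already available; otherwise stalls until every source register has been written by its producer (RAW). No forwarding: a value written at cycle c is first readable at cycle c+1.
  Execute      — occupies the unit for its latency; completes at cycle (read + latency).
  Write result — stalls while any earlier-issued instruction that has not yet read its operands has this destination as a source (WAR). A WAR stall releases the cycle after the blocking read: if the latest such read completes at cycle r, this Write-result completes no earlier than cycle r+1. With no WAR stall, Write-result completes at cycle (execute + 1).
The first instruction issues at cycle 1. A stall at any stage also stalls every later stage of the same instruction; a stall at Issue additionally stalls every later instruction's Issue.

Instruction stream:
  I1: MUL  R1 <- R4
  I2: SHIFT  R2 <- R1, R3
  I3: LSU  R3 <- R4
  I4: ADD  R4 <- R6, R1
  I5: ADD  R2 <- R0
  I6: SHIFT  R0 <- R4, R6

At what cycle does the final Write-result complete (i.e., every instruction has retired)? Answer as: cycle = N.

c1: I1 issues→MUL
c2: I1 reads; I2 issues→SHIFT
c3: I3 issues→LSU
c4: I3 reads; I4 issues→ADD
c5: I3 exec-done
c8: I1 exec-done
c9: I1 writes R1
c10: I2 reads; I4 reads
c11: I2 exec-done; I3 writes R3
c12: I2 writes R2; I4 exec-done
c13: I4 writes R4
c14: I5 issues→ADD
c15: I5 reads; I6 issues→SHIFT
c16: I6 reads
c17: I5 exec-done; I6 exec-done
c18: I5 writes R2; I6 writes R0

cycle = 18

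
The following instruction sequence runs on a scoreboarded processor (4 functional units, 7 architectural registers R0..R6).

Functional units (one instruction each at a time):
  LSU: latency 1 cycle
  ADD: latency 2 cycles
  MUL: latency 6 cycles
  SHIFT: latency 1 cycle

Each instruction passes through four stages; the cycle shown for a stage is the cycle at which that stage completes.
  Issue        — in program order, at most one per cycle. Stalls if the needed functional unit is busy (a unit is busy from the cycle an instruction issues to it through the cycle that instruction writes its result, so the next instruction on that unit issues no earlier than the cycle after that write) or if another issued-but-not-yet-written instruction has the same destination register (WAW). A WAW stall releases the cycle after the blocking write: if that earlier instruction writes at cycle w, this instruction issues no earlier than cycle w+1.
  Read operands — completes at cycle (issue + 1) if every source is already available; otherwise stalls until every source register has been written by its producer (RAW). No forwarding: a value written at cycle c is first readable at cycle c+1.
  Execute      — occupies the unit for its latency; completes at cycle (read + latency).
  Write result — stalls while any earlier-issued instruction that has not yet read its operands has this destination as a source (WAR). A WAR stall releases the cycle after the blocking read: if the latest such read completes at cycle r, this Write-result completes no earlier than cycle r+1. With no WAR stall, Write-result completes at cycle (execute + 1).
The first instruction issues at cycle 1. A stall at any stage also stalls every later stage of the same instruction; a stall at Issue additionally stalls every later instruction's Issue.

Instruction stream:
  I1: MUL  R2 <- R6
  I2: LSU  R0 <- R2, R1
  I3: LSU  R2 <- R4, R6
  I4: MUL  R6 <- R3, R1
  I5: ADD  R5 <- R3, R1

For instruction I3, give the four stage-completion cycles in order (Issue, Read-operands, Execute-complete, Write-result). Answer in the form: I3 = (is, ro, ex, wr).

  I1 | 1 | 2 | 8 | 9
  I2 | 2 | 10 | 11 | 12   RAW R2: wait I1 write@9
  I3 | 13 | 14 | 15 | 16   struct: LSU busy until I2 writes@12
  I4 | 14 | 15 | 21 | 22
  I5 | 15 | 16 | 18 | 19

I3 = (13, 14, 15, 16)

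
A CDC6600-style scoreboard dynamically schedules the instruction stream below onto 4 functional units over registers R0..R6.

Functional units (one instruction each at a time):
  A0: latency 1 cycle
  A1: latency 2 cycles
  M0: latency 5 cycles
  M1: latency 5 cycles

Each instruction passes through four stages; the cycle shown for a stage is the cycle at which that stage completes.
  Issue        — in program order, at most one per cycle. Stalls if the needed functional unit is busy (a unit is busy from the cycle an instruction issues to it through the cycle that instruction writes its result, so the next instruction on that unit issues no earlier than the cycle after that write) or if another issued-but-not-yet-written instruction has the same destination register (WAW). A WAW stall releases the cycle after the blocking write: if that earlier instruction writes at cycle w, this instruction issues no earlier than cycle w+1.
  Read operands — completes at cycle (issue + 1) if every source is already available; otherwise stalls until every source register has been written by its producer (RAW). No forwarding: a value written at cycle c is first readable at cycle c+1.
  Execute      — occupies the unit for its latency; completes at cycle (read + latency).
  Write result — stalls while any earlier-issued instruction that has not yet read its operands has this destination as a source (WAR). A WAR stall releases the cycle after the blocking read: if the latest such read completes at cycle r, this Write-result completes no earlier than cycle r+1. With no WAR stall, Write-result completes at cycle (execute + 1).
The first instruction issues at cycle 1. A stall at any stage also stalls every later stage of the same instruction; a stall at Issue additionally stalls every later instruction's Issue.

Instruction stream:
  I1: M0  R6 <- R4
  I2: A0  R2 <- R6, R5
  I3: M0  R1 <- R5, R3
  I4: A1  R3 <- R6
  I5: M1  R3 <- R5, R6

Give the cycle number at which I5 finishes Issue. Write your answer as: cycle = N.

cycle 1: I1→M0
cycle 2: I1 RO, I2→A0
cycle 7: I1 EX
cycle 8: I1 WR R6
cycle 9: I2 RO, I3→M0
cycle 10: I2 EX, I3 RO, I4→A1
cycle 11: I2 WR R2, I4 RO
cycle 13: I4 EX
cycle 14: I4 WR R3
cycle 15: I3 EX, I5→M1
cycle 16: I3 WR R1, I5 RO
cycle 21: I5 EX
cycle 22: I5 WR R3

cycle = 15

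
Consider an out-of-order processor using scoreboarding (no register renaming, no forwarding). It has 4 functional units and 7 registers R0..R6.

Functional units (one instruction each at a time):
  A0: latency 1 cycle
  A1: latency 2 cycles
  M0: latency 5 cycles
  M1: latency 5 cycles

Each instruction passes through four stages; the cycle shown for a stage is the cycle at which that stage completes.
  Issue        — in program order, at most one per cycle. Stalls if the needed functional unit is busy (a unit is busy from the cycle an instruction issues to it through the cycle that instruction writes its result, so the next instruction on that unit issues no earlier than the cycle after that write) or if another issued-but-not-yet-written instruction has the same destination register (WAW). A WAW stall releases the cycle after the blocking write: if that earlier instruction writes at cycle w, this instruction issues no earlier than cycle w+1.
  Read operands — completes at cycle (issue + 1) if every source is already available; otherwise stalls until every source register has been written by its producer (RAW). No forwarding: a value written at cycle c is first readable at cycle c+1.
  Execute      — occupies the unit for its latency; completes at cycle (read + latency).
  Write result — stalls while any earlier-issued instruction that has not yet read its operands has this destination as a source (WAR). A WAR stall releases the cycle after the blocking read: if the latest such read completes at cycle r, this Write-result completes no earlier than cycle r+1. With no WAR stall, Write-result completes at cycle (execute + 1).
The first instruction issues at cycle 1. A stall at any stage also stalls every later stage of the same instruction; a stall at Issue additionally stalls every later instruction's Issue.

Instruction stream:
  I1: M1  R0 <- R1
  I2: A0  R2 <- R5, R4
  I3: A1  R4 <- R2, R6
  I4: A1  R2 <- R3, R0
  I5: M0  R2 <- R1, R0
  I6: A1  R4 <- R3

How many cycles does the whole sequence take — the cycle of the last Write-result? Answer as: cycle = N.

t=1  I1 issues→M1
t=2  I1 reads | I2 issues→A0
t=3  I2 reads | I3 issues→A1
t=4  I2 exec-done
t=5  I2 writes R2
t=6  I3 reads
t=7  I1 exec-done
t=8  I1 writes R0 | I3 exec-done
t=9  I3 writes R4
t=10  I4 issues→A1
t=11  I4 reads
t=13  I4 exec-done
t=14  I4 writes R2
t=15  I5 issues→M0
t=16  I5 reads | I6 issues→A1
t=17  I6 reads
t=19  I6 exec-done
t=20  I6 writes R4
t=21  I5 exec-done
t=22  I5 writes R2

cycle = 22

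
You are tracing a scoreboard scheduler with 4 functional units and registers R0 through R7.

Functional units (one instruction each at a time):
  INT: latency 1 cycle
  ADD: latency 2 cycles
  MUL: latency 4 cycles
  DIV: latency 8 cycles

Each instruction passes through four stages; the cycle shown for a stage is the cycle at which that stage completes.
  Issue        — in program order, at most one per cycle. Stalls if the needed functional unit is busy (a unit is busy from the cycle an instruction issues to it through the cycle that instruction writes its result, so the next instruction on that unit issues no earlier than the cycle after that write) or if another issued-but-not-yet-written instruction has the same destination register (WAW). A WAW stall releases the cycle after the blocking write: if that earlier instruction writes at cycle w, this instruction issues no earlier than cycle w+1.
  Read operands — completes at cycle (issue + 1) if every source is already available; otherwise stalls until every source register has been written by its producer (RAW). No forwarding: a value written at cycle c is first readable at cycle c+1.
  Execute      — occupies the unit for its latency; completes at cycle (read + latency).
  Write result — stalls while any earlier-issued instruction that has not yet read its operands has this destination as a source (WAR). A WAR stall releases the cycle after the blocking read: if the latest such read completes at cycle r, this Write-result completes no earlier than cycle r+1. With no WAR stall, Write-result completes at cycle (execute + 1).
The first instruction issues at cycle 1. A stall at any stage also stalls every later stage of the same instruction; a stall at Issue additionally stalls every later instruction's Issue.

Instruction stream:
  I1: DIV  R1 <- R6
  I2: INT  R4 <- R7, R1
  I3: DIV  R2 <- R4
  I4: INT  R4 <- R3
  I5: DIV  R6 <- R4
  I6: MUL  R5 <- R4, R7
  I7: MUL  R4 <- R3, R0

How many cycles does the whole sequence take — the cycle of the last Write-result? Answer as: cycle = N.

c1: I1→DIV
c2: I1 RO | I2→INT
c10: I1 EX
c11: I1 WR R1
c12: I2 RO | I3→DIV
c13: I2 EX
c14: I2 WR R4
c15: I3 RO | I4→INT
c16: I4 RO
c17: I4 EX
c18: I4 WR R4
c23: I3 EX
c24: I3 WR R2
c25: I5→DIV
c26: I5 RO | I6→MUL
c27: I6 RO
c31: I6 EX
c32: I6 WR R5
c33: I7→MUL
c34: I5 EX | I7 RO
c35: I5 WR R6
c38: I7 EX
c39: I7 WR R4

cycle = 39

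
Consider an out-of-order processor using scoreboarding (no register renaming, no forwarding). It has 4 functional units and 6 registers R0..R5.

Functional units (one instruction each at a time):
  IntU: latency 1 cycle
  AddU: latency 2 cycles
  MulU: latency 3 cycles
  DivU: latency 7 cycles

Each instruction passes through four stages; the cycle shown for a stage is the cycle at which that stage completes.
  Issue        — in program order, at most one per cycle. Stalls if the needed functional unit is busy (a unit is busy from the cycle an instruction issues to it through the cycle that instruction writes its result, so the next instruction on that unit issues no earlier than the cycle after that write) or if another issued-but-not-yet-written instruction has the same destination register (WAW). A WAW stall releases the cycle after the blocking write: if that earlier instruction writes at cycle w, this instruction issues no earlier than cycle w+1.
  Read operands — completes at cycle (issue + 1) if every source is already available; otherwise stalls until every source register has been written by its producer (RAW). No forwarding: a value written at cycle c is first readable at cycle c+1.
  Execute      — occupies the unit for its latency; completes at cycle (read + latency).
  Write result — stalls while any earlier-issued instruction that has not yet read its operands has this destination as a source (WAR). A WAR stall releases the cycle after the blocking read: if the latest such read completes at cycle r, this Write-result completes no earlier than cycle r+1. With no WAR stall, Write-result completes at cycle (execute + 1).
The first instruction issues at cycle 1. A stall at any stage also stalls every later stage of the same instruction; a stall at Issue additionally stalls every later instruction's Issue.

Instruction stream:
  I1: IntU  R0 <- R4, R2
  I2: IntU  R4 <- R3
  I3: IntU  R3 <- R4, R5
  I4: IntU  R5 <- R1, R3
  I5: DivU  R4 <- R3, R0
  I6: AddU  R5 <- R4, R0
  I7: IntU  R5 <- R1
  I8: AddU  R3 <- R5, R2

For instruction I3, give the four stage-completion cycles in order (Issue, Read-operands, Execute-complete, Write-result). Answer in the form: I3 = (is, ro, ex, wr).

I3 = (9, 10, 11, 12)

cycle 1: I1→IntU
cycle 2: I1 RO
cycle 3: I1 EX
cycle 4: I1 WR R0
cycle 5: I2→IntU
cycle 6: I2 RO
cycle 7: I2 EX
cycle 8: I2 WR R4
cycle 9: I3→IntU
cycle 10: I3 RO
cycle 11: I3 EX
cycle 12: I3 WR R3
cycle 13: I4→IntU
cycle 14: I4 RO; I5→DivU
cycle 15: I4 EX; I5 RO
cycle 16: I4 WR R5
cycle 17: I6→AddU
cycle 22: I5 EX
cycle 23: I5 WR R4
cycle 24: I6 RO
cycle 26: I6 EX
cycle 27: I6 WR R5
cycle 28: I7→IntU
cycle 29: I7 RO; I8→AddU
cycle 30: I7 EX
cycle 31: I7 WR R5
cycle 32: I8 RO
cycle 34: I8 EX
cycle 35: I8 WR R3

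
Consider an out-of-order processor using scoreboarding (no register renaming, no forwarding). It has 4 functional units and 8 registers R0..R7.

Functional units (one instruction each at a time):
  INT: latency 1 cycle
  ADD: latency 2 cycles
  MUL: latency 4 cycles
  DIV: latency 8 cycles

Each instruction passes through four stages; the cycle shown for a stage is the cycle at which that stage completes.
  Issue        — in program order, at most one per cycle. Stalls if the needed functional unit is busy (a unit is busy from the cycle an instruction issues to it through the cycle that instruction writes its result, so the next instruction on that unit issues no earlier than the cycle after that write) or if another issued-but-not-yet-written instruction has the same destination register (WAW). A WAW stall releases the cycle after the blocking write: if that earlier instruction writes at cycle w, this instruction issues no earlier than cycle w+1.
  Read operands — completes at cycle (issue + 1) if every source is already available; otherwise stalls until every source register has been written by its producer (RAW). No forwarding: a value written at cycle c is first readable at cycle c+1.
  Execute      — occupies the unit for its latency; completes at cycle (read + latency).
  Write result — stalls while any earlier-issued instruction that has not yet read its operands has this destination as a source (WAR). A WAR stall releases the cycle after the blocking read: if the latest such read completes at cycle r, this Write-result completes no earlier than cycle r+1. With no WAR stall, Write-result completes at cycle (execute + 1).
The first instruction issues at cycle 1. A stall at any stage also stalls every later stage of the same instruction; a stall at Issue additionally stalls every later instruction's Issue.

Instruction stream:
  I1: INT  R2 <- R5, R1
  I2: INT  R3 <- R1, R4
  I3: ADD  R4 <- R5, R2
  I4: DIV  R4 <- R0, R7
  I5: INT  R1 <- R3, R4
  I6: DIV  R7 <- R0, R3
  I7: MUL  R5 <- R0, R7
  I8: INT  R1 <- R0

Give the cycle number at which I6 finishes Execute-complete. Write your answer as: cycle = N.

cycle = 31

I1: IS=1 RO=2 EX=3 WR=4
I2: IS=5 RO=6 EX=7 WR=8  [struct: INT busy until I1 writes@4]
I3: IS=6 RO=7 EX=9 WR=10
I4: IS=11 RO=12 EX=20 WR=21  [WAW R4: wait I3 write@10]
I5: IS=12 RO=22 EX=23 WR=24  [RAW R4: wait I4 write@21]
I6: IS=22 RO=23 EX=31 WR=32  [struct: DIV busy until I4 writes@21]
I7: IS=23 RO=33 EX=37 WR=38  [RAW R7: wait I6 write@32]
I8: IS=25 RO=26 EX=27 WR=28  [struct: INT busy until I5 writes@24]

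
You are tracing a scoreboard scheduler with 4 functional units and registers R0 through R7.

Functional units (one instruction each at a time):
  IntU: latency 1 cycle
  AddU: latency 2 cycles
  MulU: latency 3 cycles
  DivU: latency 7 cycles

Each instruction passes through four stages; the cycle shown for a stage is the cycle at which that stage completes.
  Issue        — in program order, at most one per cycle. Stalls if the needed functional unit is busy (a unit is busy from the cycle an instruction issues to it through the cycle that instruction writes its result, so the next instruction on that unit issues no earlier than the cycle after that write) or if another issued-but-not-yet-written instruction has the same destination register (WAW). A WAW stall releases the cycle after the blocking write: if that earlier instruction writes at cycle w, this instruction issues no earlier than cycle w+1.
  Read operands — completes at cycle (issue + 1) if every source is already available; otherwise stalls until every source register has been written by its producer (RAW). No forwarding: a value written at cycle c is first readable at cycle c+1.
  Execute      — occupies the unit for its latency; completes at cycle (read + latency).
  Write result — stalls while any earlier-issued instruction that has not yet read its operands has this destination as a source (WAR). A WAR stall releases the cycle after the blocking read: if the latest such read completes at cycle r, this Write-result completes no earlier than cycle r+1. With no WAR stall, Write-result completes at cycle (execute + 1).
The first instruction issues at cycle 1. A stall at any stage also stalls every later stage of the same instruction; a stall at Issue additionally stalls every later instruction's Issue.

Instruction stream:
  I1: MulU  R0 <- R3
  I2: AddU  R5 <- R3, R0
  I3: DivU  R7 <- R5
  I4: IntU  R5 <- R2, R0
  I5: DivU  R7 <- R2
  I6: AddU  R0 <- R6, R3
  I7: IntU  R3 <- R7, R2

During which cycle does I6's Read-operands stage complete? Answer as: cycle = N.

cycle = 22

cycle 1: issue I1 (MulU)
cycle 2: I1 read-ops, issue I2 (AddU)
cycle 3: issue I3 (DivU)
cycle 5: I1 finished on MulU
cycle 6: I1→R0
cycle 7: I2 read-ops
cycle 9: I2 finished on AddU
cycle 10: I2→R5
cycle 11: I3 read-ops, issue I4 (IntU)
cycle 12: I4 read-ops
cycle 13: I4 finished on IntU
cycle 14: I4→R5
cycle 18: I3 finished on DivU
cycle 19: I3→R7
cycle 20: issue I5 (DivU)
cycle 21: I5 read-ops, issue I6 (AddU)
cycle 22: I6 read-ops, issue I7 (IntU)
cycle 24: I6 finished on AddU
cycle 25: I6→R0
cycle 28: I5 finished on DivU
cycle 29: I5→R7
cycle 30: I7 read-ops
cycle 31: I7 finished on IntU
cycle 32: I7→R3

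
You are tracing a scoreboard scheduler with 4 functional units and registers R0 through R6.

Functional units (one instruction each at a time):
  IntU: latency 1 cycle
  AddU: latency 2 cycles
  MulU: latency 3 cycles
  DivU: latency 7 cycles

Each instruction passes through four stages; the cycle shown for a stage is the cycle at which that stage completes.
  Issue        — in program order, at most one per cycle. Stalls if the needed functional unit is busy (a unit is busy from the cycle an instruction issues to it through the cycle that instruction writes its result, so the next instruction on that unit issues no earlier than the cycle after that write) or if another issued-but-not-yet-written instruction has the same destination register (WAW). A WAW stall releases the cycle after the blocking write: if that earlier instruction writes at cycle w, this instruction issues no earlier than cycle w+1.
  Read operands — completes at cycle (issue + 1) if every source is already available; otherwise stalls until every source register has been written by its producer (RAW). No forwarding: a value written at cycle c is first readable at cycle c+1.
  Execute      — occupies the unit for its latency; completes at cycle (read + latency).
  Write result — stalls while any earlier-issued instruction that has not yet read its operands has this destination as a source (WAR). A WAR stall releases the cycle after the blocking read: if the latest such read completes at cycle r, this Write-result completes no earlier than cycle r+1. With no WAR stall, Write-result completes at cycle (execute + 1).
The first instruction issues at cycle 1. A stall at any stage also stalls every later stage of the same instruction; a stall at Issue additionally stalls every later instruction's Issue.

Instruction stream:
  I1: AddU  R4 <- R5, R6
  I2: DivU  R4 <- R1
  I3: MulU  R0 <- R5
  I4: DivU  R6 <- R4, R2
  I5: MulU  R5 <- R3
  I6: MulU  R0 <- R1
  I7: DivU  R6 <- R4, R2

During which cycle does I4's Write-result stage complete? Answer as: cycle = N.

cycle = 25

I1: IS=1 RO=2 EX=4 WR=5
I2: IS=6 RO=7 EX=14 WR=15  [WAW R4: wait I1 write@5]
I3: IS=7 RO=8 EX=11 WR=12
I4: IS=16 RO=17 EX=24 WR=25  [struct: DivU busy until I2 writes@15]
I5: IS=17 RO=18 EX=21 WR=22
I6: IS=23 RO=24 EX=27 WR=28  [struct: MulU busy until I5 writes@22]
I7: IS=26 RO=27 EX=34 WR=35  [struct: DivU busy until I4 writes@25]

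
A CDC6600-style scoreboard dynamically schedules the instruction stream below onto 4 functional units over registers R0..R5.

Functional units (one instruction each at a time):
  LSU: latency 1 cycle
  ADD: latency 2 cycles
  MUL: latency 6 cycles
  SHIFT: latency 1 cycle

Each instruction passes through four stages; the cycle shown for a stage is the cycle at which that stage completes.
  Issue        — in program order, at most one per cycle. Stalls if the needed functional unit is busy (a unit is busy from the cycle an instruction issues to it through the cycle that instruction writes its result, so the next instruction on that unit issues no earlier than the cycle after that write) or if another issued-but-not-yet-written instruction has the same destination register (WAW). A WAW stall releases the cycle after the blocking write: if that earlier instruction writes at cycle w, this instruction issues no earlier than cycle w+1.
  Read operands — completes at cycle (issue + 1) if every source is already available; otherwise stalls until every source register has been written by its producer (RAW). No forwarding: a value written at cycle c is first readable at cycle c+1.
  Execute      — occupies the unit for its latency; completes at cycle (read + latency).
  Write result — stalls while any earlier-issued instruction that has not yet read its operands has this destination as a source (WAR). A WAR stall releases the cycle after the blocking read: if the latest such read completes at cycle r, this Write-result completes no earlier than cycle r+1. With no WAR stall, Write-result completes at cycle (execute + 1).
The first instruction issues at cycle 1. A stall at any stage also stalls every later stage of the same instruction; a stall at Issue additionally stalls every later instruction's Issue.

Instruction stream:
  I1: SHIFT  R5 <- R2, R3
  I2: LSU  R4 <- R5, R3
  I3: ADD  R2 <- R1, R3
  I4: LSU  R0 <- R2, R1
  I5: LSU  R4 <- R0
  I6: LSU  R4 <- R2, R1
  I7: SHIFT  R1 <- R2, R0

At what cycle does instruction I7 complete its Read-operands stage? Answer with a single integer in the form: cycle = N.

I1  is:1  ro:2  ex:3  wr:4
I2  is:2  ro:5  ex:6  wr:7  — RAW R5: wait I1 write@4
I3  is:3  ro:4  ex:6  wr:7
I4  is:8  ro:9  ex:10  wr:11  — struct: LSU busy until I2 writes@7
I5  is:12  ro:13  ex:14  wr:15  — struct: LSU busy until I4 writes@11
I6  is:16  ro:17  ex:18  wr:19  — struct: LSU busy until I5 writes@15
I7  is:17  ro:18  ex:19  wr:20

cycle = 18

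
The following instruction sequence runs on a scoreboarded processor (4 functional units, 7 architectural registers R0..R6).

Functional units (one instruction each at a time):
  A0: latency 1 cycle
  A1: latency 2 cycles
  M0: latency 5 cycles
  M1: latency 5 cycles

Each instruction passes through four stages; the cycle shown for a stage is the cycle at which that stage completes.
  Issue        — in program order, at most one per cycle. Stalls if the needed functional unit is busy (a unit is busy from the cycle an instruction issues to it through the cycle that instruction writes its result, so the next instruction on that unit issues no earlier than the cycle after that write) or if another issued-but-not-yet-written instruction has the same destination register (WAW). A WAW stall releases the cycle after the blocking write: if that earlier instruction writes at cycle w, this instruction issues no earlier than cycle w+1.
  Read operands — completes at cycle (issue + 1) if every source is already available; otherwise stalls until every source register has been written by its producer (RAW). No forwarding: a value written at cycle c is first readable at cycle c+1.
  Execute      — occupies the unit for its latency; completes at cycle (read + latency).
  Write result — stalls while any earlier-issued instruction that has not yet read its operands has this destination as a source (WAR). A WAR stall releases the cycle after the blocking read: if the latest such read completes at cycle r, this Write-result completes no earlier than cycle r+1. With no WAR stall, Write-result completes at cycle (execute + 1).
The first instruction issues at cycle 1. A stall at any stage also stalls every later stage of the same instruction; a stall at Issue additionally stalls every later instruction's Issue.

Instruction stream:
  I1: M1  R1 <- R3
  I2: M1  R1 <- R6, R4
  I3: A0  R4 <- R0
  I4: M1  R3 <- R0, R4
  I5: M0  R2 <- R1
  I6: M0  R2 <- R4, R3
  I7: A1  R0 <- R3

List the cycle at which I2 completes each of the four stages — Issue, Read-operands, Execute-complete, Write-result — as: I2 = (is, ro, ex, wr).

t=1  I1→M1
t=2  I1 RO
t=7  I1 EX
t=8  I1 WR R1
t=9  I2→M1
t=10  I2 RO | I3→A0
t=11  I3 RO
t=12  I3 EX
t=13  I3 WR R4
t=15  I2 EX
t=16  I2 WR R1
t=17  I4→M1
t=18  I4 RO | I5→M0
t=19  I5 RO
t=23  I4 EX
t=24  I4 WR R3 | I5 EX
t=25  I5 WR R2
t=26  I6→M0
t=27  I6 RO | I7→A1
t=28  I7 RO
t=30  I7 EX
t=31  I7 WR R0
t=32  I6 EX
t=33  I6 WR R2

I2 = (9, 10, 15, 16)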